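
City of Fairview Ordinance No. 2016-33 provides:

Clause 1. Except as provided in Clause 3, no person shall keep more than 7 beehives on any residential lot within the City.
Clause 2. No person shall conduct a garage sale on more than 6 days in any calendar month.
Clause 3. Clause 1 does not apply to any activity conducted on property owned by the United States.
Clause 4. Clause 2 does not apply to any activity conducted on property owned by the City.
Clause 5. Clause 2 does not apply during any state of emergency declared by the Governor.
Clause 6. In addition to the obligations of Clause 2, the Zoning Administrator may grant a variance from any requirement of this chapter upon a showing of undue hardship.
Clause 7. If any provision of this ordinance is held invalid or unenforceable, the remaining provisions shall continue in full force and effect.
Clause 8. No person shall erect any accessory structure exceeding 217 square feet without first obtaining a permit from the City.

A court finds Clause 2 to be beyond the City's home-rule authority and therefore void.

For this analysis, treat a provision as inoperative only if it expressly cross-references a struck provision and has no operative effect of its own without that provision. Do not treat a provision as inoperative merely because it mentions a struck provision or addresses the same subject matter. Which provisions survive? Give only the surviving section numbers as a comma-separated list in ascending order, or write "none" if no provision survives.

Clause 2 is struck. Clause 4 operates only by reference to Clause 2, so it falls with Clause 2. The only function of Clause 5 is the emergency suspension of Clause 2, so it cannot stand once Clause 2 is removed. Clause 6 mentions Clause 2 but its own obligation stands independently of Clause 2, so Clause 6 is not affected. Under the severability clause in Clause 7, the remaining provisions continue in force. Clause 1, Clause 3, Clause 6, Clause 7, and Clause 8 remain in effect.

1, 3, 6, 7, 8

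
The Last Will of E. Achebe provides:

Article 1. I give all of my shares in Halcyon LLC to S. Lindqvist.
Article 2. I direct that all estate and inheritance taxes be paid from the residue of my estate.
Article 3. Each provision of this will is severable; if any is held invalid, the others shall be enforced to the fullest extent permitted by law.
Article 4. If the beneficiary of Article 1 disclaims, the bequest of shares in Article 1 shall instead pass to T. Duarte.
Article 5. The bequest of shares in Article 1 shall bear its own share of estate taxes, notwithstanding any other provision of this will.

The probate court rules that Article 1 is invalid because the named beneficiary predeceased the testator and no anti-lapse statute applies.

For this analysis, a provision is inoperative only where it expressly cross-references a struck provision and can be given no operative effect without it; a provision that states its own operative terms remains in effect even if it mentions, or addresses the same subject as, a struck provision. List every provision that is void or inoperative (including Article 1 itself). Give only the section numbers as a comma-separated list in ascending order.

1, 4, 5

Article 1 is struck. The only function of Article 4 is the alternative disposition for Article 1, so it cannot stand once Article 1 is removed. Article 5 operates only by reference to Article 1, so it falls with Article 1. Article 3 is a severability clause and preserves every provision that can still be given independent effect. Article 2 and Article 3 remain in effect.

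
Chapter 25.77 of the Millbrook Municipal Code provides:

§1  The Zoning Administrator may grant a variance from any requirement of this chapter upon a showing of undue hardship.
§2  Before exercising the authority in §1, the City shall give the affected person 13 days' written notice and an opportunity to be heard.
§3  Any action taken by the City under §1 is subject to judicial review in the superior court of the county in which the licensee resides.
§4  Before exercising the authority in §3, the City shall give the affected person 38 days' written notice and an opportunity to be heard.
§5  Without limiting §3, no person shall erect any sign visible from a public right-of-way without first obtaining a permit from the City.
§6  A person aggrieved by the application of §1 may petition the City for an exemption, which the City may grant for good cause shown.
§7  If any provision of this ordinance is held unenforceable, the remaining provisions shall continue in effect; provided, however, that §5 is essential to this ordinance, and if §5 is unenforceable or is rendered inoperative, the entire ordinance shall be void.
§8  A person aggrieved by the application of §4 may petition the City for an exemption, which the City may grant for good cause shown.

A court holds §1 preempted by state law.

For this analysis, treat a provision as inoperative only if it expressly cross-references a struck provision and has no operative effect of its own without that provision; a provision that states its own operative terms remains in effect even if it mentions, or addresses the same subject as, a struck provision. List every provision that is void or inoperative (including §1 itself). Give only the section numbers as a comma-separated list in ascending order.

§1 is struck. §2 merely fixes the notice-and-hearing requirement for §1; with §1 gone it has nothing to operate on and falls away. §3 merely fixes the judicial-review right for §1; with §1 gone it has nothing to operate on and falls away. The only function of §6 is the exemption procedure for §1, so it cannot stand once §1 is removed. §4 has no operative effect of its own apart from §3 and is therefore inoperative. The only function of §8 is the exemption procedure for §4, so it cannot stand once §4 is removed. Although §5 refers to §3, its operative terms do not depend on §3, so it remains in effect. §7 makes §5 an essential term, but §5 is unaffected, so the severability proviso in §7 preserves the remaining provisions. The provisions still in force are §5 and §7.

1, 2, 3, 4, 6, 8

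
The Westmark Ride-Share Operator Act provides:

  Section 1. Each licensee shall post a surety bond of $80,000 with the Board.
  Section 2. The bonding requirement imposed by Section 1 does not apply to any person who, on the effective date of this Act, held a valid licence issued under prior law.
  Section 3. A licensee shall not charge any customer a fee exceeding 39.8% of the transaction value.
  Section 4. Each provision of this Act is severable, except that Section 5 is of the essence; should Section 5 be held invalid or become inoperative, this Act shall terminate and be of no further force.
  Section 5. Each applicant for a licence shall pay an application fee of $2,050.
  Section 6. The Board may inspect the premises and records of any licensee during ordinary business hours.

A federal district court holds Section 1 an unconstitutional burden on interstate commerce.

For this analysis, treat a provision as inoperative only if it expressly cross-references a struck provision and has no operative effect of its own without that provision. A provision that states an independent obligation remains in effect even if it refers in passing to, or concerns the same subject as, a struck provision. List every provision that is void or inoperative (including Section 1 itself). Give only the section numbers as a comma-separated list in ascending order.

1, 2

Section 1 is struck. The only function of Section 2 is the grandfather exemption from Section 1, so it cannot stand once Section 1 is removed. Section 4 makes Section 5 an essential term, but Section 5 is unaffected, so the severability proviso in Section 4 preserves the remaining provisions. That leaves Section 3, Section 4, Section 5, and Section 6 in effect.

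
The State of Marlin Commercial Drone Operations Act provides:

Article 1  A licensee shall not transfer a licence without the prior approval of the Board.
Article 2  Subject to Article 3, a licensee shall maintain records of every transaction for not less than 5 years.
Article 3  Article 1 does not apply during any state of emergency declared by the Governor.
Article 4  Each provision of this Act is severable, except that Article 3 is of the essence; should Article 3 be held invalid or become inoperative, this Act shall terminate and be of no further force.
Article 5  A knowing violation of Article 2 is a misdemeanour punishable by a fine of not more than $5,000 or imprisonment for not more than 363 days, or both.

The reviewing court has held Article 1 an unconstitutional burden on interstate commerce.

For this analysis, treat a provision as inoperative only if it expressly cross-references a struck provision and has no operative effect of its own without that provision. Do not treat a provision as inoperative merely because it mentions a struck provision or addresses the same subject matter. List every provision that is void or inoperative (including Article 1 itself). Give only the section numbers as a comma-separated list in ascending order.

1, 2, 3, 4, 5

Article 1 is struck. Article 3 merely fixes the emergency suspension of Article 1; with Article 1 gone it has nothing to operate on and falls away. Article 4 makes Article 3 an essential term, and Article 3 has been rendered inoperative by the cascade; under Article 4, the entire Act is therefore void. No provision of the Act survives.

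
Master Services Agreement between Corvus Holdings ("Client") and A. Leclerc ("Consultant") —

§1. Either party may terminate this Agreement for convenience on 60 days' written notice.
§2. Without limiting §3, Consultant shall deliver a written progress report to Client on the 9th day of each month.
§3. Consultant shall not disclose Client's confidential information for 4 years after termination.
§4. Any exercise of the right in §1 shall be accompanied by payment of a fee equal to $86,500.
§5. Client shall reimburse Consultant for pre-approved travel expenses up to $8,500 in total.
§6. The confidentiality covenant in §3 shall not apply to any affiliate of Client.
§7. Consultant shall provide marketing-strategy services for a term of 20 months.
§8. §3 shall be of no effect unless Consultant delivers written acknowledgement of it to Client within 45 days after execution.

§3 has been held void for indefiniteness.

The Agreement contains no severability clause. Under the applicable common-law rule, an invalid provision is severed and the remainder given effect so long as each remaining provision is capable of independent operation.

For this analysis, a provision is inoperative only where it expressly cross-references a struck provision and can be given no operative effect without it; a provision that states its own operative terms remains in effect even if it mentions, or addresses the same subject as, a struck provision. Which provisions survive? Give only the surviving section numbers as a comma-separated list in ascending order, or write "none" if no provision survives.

§3 is struck. §6 does nothing except set the carve-out from the confidentiality covenant by reference to §3; with §3 gone it has no independent effect and is inoperative. §8 merely fixes the acknowledgement condition for §3; with §3 gone it has nothing to operate on and falls away. §2 mentions §3 but its own obligation stands independently of §3, so §2 is not affected. With no severability clause, the stated default rule severs what cannot stand and enforces each remaining provision that can operate on its own. That leaves §1, §2, §4, §5, and §7 in effect.

1, 2, 4, 5, 7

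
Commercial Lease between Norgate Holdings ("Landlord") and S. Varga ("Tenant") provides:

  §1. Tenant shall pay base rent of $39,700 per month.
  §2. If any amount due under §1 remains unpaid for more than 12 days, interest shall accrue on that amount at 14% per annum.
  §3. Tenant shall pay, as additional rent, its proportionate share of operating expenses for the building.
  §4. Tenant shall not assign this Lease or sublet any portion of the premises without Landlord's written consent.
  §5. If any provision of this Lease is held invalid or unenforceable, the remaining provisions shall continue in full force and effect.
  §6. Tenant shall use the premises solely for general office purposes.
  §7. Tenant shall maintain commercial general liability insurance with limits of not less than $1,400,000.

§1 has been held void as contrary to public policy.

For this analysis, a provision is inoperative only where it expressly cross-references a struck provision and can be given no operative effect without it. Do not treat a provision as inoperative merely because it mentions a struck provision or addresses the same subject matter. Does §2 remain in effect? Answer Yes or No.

§1 is struck. The whole of §2 is the default interest on the base rent, defined by reference to §1, so §2 cannot stand once §1 is removed. §5 is a severability clause and preserves every provision that can still be given independent effect. The provisions still in force are §3, §4, §5, §6, and §7. §2 is among the inoperative provisions, so the answer is no.

No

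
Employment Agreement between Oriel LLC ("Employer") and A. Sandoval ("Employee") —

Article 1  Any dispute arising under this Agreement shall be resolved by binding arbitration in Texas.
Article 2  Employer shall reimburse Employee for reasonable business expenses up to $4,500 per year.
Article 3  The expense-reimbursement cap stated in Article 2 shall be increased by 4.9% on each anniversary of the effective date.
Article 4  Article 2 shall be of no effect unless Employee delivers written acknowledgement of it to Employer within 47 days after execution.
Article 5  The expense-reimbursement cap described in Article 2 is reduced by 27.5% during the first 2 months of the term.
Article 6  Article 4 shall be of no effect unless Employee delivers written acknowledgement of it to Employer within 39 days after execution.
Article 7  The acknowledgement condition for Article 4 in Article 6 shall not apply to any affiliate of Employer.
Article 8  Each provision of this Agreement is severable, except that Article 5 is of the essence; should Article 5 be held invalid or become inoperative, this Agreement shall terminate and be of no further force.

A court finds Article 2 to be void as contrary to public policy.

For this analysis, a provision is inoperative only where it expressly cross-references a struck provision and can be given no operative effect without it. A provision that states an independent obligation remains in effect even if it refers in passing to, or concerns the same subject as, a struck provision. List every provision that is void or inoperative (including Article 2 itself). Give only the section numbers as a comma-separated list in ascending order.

1, 2, 3, 4, 5, 6, 7, 8

Article 2 is struck. Article 3 operates only by reference to Article 2, so it falls with Article 2. Article 4 has no operative effect of its own apart from Article 2 and is therefore inoperative. The whole of Article 5 is the introductory reduction to the expense-reimbursement cap, defined by reference to Article 2, so Article 5 cannot stand once Article 2 is removed. Article 6 operates only by reference to Article 4, so it falls with Article 4. Article 7 operates only by reference to Article 6, so it falls with Article 6. Article 8 makes Article 5 an essential term, and Article 5 has been rendered inoperative by the cascade; under Article 8, the entire Agreement is therefore void. No provision of the Agreement survives.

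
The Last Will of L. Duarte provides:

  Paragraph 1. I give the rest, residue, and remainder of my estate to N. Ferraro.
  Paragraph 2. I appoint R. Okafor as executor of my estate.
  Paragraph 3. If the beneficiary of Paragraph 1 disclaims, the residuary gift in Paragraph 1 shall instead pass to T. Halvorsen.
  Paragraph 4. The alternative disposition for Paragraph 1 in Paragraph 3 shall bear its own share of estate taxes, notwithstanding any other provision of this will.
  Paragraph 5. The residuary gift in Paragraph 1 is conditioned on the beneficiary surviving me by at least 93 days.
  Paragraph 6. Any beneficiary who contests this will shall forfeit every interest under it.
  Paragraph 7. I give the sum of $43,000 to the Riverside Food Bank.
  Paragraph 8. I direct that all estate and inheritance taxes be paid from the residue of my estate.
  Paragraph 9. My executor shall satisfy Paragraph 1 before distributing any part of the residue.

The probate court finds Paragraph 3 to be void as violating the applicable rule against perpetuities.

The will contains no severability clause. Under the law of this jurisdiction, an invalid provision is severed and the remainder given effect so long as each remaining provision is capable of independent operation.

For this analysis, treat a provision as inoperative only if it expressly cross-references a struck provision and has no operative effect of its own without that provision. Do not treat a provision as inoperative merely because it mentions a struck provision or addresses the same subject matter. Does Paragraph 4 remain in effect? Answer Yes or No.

No

Paragraph 3 is struck. Paragraph 4 has no operative effect of its own apart from Paragraph 3 and is therefore inoperative. With no severability clause, the stated default rule severs what cannot stand and enforces each remaining provision that can operate on its own. The provisions still in force are Paragraph 1, Paragraph 2, Paragraph 5, Paragraph 6, Paragraph 7, Paragraph 8, and Paragraph 9. Paragraph 4 is among the inoperative provisions, so the answer is no.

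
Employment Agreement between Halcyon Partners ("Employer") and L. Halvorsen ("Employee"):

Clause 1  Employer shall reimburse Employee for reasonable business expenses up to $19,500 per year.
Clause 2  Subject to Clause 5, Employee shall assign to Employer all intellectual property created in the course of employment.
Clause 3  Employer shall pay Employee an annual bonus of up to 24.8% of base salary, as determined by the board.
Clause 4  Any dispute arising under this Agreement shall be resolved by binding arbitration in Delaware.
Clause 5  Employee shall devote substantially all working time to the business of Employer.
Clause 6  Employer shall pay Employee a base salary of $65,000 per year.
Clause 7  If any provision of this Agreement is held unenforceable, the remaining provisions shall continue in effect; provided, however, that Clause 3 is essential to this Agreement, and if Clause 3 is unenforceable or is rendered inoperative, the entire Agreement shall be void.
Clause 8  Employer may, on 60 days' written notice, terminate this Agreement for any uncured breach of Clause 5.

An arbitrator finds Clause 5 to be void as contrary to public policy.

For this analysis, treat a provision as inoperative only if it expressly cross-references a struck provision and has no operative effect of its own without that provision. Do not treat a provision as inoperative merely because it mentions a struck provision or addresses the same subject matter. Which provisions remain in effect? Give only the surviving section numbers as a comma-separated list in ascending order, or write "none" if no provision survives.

1, 2, 3, 4, 6, 7

Clause 5 is struck. Clause 8 operates only by reference to Clause 5, so it falls with Clause 5. Clause 2 mentions Clause 5 but its own obligation stands independently of Clause 5, so Clause 2 is not affected. Clause 7 makes Clause 3 an essential term, but Clause 3 is unaffected, so the severability proviso in Clause 7 preserves the remaining provisions. That leaves Clause 1, Clause 2, Clause 3, Clause 4, Clause 6, and Clause 7 in effect.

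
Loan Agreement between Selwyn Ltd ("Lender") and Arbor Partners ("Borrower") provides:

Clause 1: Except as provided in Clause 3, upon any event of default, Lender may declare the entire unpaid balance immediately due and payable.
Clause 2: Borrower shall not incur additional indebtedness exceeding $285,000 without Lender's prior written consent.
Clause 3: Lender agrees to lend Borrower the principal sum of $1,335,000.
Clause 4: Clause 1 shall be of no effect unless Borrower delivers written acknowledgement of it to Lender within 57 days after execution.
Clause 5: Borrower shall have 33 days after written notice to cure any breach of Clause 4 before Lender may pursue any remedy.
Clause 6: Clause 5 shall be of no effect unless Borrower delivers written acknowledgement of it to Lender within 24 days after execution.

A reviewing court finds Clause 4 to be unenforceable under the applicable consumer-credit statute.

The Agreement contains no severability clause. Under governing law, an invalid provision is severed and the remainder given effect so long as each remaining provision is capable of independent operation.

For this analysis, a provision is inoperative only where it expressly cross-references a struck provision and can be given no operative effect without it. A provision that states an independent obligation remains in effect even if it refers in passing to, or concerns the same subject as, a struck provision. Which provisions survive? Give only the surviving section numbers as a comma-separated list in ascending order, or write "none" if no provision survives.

Clause 4 is struck. The only function of Clause 5 is the cure period for breach of Clause 4, so it cannot stand once Clause 4 is removed. Clause 6 merely fixes the acknowledgement condition for Clause 5; with Clause 5 gone it has nothing to operate on and falls away. Under the stated default rule, only provisions that cannot operate independently fall away; the rest are enforced. Clause 1, Clause 2, and Clause 3 remain in effect.

1, 2, 3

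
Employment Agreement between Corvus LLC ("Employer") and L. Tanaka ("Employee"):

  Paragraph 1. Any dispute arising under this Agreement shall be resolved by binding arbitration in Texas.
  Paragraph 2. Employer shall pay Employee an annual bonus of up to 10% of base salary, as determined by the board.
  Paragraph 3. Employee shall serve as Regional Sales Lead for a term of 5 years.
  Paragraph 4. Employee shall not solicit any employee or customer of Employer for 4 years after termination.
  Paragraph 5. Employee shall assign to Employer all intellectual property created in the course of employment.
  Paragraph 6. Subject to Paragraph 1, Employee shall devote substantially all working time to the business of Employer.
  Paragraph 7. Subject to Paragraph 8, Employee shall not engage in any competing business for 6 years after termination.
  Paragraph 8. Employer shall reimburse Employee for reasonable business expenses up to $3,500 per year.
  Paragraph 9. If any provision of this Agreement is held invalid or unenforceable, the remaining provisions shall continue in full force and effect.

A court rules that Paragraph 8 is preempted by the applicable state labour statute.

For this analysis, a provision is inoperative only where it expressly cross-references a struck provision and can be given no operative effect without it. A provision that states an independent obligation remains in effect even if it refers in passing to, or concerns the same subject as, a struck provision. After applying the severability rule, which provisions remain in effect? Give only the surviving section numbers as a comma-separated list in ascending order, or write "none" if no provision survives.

1, 2, 3, 4, 5, 6, 7, 9

Paragraph 8 is struck. Paragraph 7 mentions Paragraph 8 but its own obligation stands independently of Paragraph 8, so Paragraph 7 is not affected. Nothing else in the Agreement is defined by reference to Paragraph 8. Under the severability clause in Paragraph 9, the remaining provisions continue in force. That leaves Paragraph 1, Paragraph 2, Paragraph 3, Paragraph 4, Paragraph 5, Paragraph 6, Paragraph 7, and Paragraph 9 in effect.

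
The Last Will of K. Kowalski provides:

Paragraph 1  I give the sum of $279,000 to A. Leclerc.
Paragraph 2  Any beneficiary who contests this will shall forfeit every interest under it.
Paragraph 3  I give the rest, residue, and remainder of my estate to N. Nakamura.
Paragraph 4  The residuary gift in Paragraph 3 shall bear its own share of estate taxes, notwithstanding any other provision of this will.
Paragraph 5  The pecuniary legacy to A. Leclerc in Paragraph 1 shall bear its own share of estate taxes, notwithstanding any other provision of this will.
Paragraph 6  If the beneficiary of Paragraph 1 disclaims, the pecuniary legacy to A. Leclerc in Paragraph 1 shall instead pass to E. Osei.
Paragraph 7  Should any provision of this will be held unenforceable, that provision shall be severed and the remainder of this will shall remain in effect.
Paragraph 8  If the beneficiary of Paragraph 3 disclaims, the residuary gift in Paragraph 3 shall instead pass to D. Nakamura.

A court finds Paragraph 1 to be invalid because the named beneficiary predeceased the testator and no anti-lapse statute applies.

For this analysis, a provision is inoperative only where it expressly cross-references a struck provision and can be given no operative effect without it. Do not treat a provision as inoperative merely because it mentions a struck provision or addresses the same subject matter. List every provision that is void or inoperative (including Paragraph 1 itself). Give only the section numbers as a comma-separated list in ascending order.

Paragraph 1 is struck. The only function of Paragraph 5 is the tax charge on Paragraph 1, so it cannot stand once Paragraph 1 is removed. Paragraph 6 operates only by reference to Paragraph 1, so it falls with Paragraph 1. Under the severability clause in Paragraph 7, the remaining provisions continue in force. The provisions still in force are Paragraph 2, Paragraph 3, Paragraph 4, Paragraph 7, and Paragraph 8.

1, 5, 6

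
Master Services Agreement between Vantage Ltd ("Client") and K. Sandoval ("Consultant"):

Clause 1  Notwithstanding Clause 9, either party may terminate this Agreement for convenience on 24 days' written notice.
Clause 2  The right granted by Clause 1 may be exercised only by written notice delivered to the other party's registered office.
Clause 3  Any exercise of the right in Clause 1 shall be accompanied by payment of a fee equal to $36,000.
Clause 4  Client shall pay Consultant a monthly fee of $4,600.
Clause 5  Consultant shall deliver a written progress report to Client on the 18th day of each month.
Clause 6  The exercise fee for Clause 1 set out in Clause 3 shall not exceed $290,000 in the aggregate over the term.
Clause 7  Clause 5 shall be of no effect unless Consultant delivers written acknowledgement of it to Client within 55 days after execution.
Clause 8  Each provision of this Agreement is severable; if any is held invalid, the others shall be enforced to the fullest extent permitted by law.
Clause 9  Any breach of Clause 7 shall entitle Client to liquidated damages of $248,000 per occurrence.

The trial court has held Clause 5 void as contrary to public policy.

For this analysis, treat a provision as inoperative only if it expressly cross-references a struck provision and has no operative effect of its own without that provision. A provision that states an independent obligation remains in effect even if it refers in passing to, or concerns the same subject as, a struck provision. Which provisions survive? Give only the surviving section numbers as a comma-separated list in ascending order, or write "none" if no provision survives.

1, 2, 3, 4, 6, 8

Clause 5 is struck. The only function of Clause 7 is the acknowledgement condition for Clause 5, so it cannot stand once Clause 5 is removed. The whole of Clause 9 is the liquidated-damages amount, defined by reference to Clause 7, so Clause 9 cannot stand once Clause 7 is removed. Clause 1 mentions Clause 9 but its own obligation stands independently of Clause 9, so Clause 1 is not affected. Under the severability clause in Clause 8, the remaining provisions continue in force. The provisions still in force are Clause 1, Clause 2, Clause 3, Clause 4, Clause 6, and Clause 8.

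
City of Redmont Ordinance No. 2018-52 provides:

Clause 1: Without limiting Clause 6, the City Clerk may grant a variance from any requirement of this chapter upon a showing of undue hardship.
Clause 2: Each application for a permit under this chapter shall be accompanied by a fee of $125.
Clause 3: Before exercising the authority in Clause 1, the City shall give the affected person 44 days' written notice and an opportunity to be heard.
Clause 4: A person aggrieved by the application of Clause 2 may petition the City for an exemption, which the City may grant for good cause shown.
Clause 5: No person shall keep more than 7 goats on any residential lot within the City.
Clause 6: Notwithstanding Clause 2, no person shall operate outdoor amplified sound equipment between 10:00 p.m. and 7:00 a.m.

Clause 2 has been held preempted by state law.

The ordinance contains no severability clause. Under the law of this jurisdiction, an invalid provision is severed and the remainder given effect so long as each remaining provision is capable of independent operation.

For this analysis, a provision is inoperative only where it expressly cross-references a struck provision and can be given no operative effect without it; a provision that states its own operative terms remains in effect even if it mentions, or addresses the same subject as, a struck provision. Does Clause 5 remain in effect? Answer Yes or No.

Yes

Clause 2 is struck. The only function of Clause 4 is the exemption procedure for Clause 2, so it cannot stand once Clause 2 is removed. Clause 6 mentions Clause 2 but its own obligation stands independently of Clause 2, so Clause 6 is not affected. Under the stated default rule, only provisions that cannot operate independently fall away; the rest are enforced. That leaves Clause 1, Clause 3, Clause 5, and Clause 6 in effect. Clause 5 is among the surviving provisions, so the answer is yes.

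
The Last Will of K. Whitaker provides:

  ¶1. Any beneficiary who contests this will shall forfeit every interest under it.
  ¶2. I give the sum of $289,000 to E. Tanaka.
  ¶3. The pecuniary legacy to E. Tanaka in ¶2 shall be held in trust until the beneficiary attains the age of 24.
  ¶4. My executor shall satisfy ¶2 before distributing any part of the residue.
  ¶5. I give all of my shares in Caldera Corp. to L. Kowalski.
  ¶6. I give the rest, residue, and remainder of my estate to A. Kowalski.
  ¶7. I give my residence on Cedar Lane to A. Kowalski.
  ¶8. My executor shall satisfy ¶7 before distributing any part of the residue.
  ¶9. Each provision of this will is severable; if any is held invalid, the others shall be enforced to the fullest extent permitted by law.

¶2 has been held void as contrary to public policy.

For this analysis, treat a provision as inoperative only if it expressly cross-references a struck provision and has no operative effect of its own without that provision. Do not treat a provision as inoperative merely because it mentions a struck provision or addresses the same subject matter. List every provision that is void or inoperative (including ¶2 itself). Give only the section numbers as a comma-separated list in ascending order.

¶2 is struck. The only function of ¶3 is the trust for ¶2, so it cannot stand once ¶2 is removed. ¶4 has no operative effect of its own apart from ¶2 and is therefore inoperative. Under the severability clause in ¶9, the remaining provisions continue in force. ¶1, ¶5, ¶6, ¶7, ¶8, and ¶9 remain in effect.

2, 3, 4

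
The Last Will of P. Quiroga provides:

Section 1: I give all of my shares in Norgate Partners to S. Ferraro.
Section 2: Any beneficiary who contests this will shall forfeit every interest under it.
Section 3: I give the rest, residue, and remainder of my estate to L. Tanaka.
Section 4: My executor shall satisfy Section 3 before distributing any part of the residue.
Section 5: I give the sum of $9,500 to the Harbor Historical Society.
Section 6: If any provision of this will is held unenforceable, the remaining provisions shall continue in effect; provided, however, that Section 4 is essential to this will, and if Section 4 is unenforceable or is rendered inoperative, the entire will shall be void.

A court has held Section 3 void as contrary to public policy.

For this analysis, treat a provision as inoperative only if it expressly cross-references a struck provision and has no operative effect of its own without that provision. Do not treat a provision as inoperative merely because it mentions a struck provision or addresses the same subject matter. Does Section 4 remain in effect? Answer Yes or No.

Section 3 is struck. Section 4 merely fixes the priority direction for Section 3; with Section 3 gone it has nothing to operate on and falls away. Section 6 makes Section 4 an essential term, and Section 4 has been rendered inoperative by the cascade; under Section 6, the entire will is therefore void. No provision of the will survives. Section 4 is among the inoperative provisions, so the answer is no.

No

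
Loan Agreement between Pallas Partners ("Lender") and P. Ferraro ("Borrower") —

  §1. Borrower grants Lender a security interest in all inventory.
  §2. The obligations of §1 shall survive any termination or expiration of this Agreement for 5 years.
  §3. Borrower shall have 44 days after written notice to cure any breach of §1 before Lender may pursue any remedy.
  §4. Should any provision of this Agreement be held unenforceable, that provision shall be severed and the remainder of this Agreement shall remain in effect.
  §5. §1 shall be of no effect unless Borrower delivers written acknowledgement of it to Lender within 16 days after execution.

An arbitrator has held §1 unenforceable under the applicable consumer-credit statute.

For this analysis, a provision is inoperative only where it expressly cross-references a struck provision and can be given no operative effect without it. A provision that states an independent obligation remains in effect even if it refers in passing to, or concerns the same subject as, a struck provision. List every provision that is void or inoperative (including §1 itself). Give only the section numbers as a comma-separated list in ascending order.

§1 is struck. §2 operates only by reference to §1, so it falls with §1. §3 has no operative effect of its own apart from §1 and is therefore inoperative. §5 merely fixes the acknowledgement condition for §1; with §1 gone it has nothing to operate on and falls away. Under the severability clause in §4, the remaining provisions continue in force. Only §4 remains in effect.

1, 2, 3, 5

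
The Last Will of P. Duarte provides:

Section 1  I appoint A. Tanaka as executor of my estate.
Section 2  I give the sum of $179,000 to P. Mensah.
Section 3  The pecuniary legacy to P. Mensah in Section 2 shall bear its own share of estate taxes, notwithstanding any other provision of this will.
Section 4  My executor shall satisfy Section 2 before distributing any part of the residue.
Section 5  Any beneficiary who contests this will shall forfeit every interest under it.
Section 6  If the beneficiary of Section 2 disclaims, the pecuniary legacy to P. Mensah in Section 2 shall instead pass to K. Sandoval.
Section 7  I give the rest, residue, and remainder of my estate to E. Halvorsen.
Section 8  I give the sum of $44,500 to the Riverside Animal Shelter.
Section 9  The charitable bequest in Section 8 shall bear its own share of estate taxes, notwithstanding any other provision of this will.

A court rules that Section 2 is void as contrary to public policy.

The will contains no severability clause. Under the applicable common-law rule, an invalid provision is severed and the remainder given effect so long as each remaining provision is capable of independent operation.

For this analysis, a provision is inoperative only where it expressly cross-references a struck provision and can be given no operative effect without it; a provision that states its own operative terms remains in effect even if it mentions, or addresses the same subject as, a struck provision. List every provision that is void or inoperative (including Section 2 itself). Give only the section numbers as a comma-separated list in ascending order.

Section 2 is struck. Section 3 merely fixes the tax charge on Section 2; with Section 2 gone it has nothing to operate on and falls away. Section 4 has no operative effect of its own apart from Section 2 and is therefore inoperative. Section 6 has no operative effect of its own apart from Section 2 and is therefore inoperative. Under the stated default rule, only provisions that cannot operate independently fall away; the rest are enforced. Section 1, Section 5, Section 7, Section 8, and Section 9 remain in effect.

2, 3, 4, 6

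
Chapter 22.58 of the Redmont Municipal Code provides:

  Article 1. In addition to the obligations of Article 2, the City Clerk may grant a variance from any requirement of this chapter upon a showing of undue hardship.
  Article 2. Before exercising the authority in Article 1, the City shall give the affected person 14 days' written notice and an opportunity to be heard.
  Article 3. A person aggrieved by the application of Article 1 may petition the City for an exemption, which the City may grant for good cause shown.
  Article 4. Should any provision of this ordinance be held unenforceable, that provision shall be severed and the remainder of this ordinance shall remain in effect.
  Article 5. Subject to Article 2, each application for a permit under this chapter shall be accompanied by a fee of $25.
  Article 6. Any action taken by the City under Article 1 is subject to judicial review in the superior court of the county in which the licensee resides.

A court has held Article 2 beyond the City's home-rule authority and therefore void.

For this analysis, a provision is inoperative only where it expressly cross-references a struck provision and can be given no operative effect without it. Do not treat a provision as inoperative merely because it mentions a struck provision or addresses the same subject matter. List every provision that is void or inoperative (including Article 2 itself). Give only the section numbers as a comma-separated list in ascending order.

Article 2 is struck. Article 1 mentions Article 2 but its own obligation stands independently of Article 2, so Article 1 is not affected. Although Article 5 refers to Article 2, its operative terms do not depend on Article 2, so it remains in effect. Nothing else in the ordinance is defined by reference to Article 2. Article 4 is a severability clause and preserves every provision that can still be given independent effect. The provisions still in force are Article 1, Article 3, Article 4, Article 5, and Article 6.

2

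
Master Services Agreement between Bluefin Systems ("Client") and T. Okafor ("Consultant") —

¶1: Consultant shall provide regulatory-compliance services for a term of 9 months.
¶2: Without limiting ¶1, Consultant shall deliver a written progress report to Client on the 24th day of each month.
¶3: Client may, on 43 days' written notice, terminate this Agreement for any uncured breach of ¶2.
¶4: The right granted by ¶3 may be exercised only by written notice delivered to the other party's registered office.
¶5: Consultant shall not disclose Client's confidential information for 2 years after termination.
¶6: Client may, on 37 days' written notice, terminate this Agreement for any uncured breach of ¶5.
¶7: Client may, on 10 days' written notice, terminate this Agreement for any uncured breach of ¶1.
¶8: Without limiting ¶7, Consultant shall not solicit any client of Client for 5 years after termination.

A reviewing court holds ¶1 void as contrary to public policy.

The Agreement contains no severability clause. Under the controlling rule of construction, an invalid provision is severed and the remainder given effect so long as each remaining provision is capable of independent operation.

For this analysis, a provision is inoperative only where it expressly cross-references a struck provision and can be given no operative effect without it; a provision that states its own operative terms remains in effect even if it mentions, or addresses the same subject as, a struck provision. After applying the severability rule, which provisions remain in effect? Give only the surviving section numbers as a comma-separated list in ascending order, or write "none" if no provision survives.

2, 3, 4, 5, 6, 8

¶1 is struck. ¶7 merely fixes the termination right for breach of ¶1; with ¶1 gone it has nothing to operate on and falls away. ¶2 mentions ¶1 but its own obligation stands independently of ¶1, so ¶2 is not affected. ¶8 mentions ¶7 but its own obligation stands independently of ¶7, so ¶8 is not affected. With no severability clause, the stated default rule severs what cannot stand and enforces each remaining provision that can operate on its own. That leaves ¶2, ¶3, ¶4, ¶5, ¶6, and ¶8 in effect.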